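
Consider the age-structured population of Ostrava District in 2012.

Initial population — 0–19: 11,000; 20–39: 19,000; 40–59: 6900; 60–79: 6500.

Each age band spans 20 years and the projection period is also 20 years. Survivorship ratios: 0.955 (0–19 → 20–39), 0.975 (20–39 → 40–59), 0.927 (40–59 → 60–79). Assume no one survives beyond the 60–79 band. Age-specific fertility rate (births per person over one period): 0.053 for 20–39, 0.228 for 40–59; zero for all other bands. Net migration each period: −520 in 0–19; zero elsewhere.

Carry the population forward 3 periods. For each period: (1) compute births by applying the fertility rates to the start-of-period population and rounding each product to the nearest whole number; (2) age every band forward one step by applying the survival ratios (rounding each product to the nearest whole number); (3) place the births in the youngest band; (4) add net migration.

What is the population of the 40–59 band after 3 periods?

1918

(Bands numbered youngest = 1 to oldest = 4.)
[period 1]
Births: 19000 * 0.053 = 1007, 6900 * 0.228 = 1573 → 2580
Band 2: 11000 * 0.955 = 10505
Band 3: 19000 * 0.975 = 18525
Band 4: 6900 * 0.927 = 6396
Net migration: Band 1 − 520 → 2060
Giving 2060 / 10505 / 18525 / 6396.
[period 2]
Births: 10505 * 0.053 = 557, 18525 * 0.228 = 4224 → 4781
Band 2: 2060 * 0.955 = 1967
Band 3: 10505 * 0.975 = 10242
Band 4: 18525 * 0.927 = 17173
Net migration: Band 1 − 520 → 4261
Giving 4261 / 1967 / 10242 / 17173.
[period 3]
Births: 1967 * 0.053 = 104, 10242 * 0.228 = 2335 → 2439
Band 2: 4261 * 0.955 = 4069
Band 3: 1967 * 0.975 = 1918
Band 4: 10242 * 0.927 = 9494
Net migration: Band 1 − 520 → 1919
Giving 1919 / 4069 / 1918 / 9494.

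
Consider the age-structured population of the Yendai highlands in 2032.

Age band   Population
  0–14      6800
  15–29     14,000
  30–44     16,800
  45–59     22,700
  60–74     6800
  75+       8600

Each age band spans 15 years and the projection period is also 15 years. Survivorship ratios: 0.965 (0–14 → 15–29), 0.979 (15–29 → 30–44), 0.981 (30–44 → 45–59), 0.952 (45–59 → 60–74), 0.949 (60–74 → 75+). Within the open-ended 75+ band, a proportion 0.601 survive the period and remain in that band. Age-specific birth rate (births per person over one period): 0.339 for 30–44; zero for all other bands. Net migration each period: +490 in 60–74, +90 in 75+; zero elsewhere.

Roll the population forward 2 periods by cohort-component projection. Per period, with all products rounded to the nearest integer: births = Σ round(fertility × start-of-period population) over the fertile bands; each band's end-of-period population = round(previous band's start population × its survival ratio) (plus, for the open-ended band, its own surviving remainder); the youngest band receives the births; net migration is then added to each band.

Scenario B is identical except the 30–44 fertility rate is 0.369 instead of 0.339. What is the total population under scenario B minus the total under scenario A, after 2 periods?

898

(Groups numbered youngest = 1 to oldest = 6.)
Period 1.
Births: 16800 × 0.339 = 5695
Group 2: 6800 × 0.965 = 6562
Group 3: 14000 × 0.979 = 13706
Group 4: 16800 × 0.981 = 16481
Group 5: 22700 × 0.952 = 21610
Group 6: 6800 × 0.949 + 8600 × 0.601 = 6453 + 5169 = 11622
Net migration: Group 5 + 490 → 22100; Group 6 + 90 → 11712
End of period: [5695, 6562, 13706, 16481, 22100, 11712]
Period 2.
Births: 13706 × 0.339 = 4646
Group 2: 5695 × 0.965 = 5496
Group 3: 6562 × 0.979 = 6424
Group 4: 13706 × 0.981 = 13446
Group 5: 16481 × 0.952 = 15690
Group 6: 22100 × 0.949 + 11712 × 0.601 = 20973 + 7039 = 28012
Net migration: Group 5 + 490 → 16180; Group 6 + 90 → 28102
End of period: [4646, 5496, 6424, 13446, 16180, 28102]
Scenario A total after 2 periods: 74294
Scenario B projection —
Period 1.
Births: 16800 × 0.369 = 6199
Group 2: 6800 × 0.965 = 6562
Group 3: 14000 × 0.979 = 13706
Group 4: 16800 × 0.981 = 16481
Group 5: 22700 × 0.952 = 21610
Group 6: 6800 × 0.949 + 8600 × 0.601 = 6453 + 5169 = 11622
Net migration: Group 5 + 490 → 22100; Group 6 + 90 → 11712
End of period: [6199, 6562, 13706, 16481, 22100, 11712]
Period 2.
Births: 13706 × 0.369 = 5058
Group 2: 6199 × 0.965 = 5982
Group 3: 6562 × 0.979 = 6424
Group 4: 13706 × 0.981 = 13446
Group 5: 16481 × 0.952 = 15690
Group 6: 22100 × 0.949 + 11712 × 0.601 = 20973 + 7039 = 28012
Net migration: Group 5 + 490 → 16180; Group 6 + 90 → 28102
End of period: [5058, 5982, 6424, 13446, 16180, 28102]
Scenario B total after 2 periods: 75192
Difference B − A = 75192 − 74294 = 898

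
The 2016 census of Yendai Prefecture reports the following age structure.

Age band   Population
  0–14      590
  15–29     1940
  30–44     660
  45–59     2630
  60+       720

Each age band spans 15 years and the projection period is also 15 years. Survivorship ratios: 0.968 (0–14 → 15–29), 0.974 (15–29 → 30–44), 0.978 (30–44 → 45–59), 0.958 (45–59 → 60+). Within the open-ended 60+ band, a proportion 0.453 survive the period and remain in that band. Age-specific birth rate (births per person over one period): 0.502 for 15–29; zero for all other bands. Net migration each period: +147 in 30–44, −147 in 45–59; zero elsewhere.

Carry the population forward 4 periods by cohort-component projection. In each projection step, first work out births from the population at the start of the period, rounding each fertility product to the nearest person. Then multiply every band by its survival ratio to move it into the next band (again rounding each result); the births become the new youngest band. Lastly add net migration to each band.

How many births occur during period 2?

287

After projecting period 1:
Births: 1940 * 0.502 = 974
15–29: 590 * 0.968 = 571
30–44: 1940 * 0.974 = 1890
45–59: 660 * 0.978 = 645
60+: 2630 * 0.958 + 720 * 0.453 = 2520 + 326 = 2846
Net migration: 30–44 + 147 → 2037; 45–59 − 147 → 498
→ [974, 571, 2037, 498, 2846]
After projecting period 2:
Births: 571 * 0.502 = 287
15–29: 974 * 0.968 = 943
30–44: 571 * 0.974 = 556
45–59: 2037 * 0.978 = 1992
60+: 498 * 0.958 + 2846 * 0.453 = 477 + 1289 = 1766
Net migration: 30–44 + 147 → 703; 45–59 − 147 → 1845
→ [287, 943, 703, 1845, 1766]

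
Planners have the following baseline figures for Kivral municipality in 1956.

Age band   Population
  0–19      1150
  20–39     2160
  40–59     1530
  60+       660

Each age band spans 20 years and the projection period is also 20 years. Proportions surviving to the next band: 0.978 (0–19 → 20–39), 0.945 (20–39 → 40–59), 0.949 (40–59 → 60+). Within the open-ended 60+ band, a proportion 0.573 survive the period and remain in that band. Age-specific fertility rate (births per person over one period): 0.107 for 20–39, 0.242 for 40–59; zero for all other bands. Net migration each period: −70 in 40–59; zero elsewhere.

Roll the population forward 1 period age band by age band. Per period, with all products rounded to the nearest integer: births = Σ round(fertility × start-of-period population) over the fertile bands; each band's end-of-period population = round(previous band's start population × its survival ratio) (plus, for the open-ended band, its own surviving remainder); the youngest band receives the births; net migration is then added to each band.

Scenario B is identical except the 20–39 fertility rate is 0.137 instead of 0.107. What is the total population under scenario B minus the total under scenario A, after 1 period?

65

Period 1.
Births: 2160 × 0.107 = 231, 1530 × 0.242 = 370 ⇒ total 601
20–39: 1150 × 0.978 = 1125
40–59: 2160 × 0.945 = 2041
60+: 1530 × 0.949 + 660 × 0.573 = 1452 + 378 = 1830
Net migration: 40–59 − 70 → 1971
Population now: 0–19=601, 20–39=1125, 40–59=1971, 60+=1830
Scenario A total after 1 period: 5527
Scenario B projection —
Period 1.
Births: 2160 × 0.137 = 296, 1530 × 0.242 = 370 ⇒ total 666
20–39: 1150 × 0.978 = 1125
40–59: 2160 × 0.945 = 2041
60+: 1530 × 0.949 + 660 × 0.573 = 1452 + 378 = 1830
Net migration: 40–59 − 70 → 1971
Population now: 0–19=666, 20–39=1125, 40–59=1971, 60+=1830
Scenario B total after 1 period: 5592
Difference B − A = 5592 − 5527 = 65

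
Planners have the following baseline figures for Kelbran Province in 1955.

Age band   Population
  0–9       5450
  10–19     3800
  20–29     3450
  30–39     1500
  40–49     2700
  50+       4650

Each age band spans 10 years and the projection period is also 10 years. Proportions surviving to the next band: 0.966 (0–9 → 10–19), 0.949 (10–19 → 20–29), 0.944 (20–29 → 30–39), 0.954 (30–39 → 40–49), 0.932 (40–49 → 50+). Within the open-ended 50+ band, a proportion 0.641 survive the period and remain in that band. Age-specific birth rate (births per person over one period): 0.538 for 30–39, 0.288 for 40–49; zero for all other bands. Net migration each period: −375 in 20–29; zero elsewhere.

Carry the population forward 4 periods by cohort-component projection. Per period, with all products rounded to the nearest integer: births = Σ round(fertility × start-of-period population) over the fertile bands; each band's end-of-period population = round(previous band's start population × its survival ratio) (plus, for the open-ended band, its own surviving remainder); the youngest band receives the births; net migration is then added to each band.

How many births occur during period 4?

3185

Numbering the bands 1..6 from youngest to oldest:
— Period 1 —
Births: 1500 * 0.538 = 807, 2700 * 0.288 = 778 ⇒ total 1585
Band 2: 5450 * 0.966 = 5265
Band 3: 3800 * 0.949 = 3606
Band 4: 3450 * 0.944 = 3257
Band 5: 1500 * 0.954 = 1431
Band 6: 2700 * 0.932 + 4650 * 0.641 = 2516 + 2981 = 5497
Net migration: Band 3 − 375 → 3231
Population now: 0–9=1585, 10–19=5265, 20–29=3231, 30–39=3257, 40–49=1431, 50+=5497
— Period 2 —
Births: 3257 * 0.538 = 1752, 1431 * 0.288 = 412 ⇒ total 2164
Band 2: 1585 * 0.966 = 1531
Band 3: 5265 * 0.949 = 4996
Band 4: 3231 * 0.944 = 3050
Band 5: 3257 * 0.954 = 3107
Band 6: 1431 * 0.932 + 5497 * 0.641 = 1334 + 3524 = 4858
Net migration: Band 3 − 375 → 4621
Population now: 0–9=2164, 10–19=1531, 20–29=4621, 30–39=3050, 40–49=3107, 50+=4858
— Period 3 —
Births: 3050 * 0.538 = 1641, 3107 * 0.288 = 895 ⇒ total 2536
Band 2: 2164 * 0.966 = 2090
Band 3: 1531 * 0.949 = 1453
Band 4: 4621 * 0.944 = 4362
Band 5: 3050 * 0.954 = 2910
Band 6: 3107 * 0.932 + 4858 * 0.641 = 2896 + 3114 = 6010
Net migration: Band 3 − 375 → 1078
Population now: 0–9=2536, 10–19=2090, 20–29=1078, 30–39=4362, 40–49=2910, 50+=6010
— Period 4 —
Births: 4362 * 0.538 = 2347, 2910 * 0.288 = 838 ⇒ total 3185
Band 2: 2536 * 0.966 = 2450
Band 3: 2090 * 0.949 = 1983
Band 4: 1078 * 0.944 = 1018
Band 5: 4362 * 0.954 = 4161
Band 6: 2910 * 0.932 + 6010 * 0.641 = 2712 + 3852 = 6564
Net migration: Band 3 − 375 → 1608
Population now: 0–9=3185, 10–19=2450, 20–29=1608, 30–39=1018, 40–49=4161, 50+=6564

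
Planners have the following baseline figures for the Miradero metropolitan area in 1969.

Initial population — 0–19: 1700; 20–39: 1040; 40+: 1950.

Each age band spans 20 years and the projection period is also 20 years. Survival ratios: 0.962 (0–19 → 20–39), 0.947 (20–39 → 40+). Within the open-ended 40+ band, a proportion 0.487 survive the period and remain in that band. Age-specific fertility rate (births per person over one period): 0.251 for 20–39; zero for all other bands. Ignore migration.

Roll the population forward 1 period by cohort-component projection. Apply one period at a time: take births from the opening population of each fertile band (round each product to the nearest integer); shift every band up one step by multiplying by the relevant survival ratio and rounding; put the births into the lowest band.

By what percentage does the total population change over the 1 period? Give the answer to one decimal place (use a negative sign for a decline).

Period 1.
Births: 1040 * 0.251 = 261
20–39: 1700 * 0.962 = 1635
40+: 1040 * 0.947 + 1950 * 0.487 = 985 + 950 = 1935
End of period: [261, 1635, 1935]
Total: 4690 → 3831; change = -859; percentage change = -18.3%

-18.3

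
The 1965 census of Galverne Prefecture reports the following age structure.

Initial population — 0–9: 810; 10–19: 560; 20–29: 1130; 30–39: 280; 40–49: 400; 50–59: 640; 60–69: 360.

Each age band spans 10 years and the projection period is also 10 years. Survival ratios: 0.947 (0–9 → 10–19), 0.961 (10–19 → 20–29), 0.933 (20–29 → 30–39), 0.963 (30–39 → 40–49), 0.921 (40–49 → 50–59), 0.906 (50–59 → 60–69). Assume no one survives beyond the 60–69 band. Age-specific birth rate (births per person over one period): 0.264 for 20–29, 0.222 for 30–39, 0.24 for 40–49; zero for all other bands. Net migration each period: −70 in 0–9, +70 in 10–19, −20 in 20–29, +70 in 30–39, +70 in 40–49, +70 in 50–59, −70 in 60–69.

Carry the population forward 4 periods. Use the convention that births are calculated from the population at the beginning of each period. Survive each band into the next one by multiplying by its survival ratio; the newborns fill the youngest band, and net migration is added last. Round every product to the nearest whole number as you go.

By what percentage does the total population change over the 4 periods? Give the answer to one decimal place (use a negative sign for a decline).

— Period 1 —
Births: 1130 × 0.264 = 298  |  280 × 0.222 = 62  |  400 × 0.24 = 96 — total 456
10–19: 810 × 0.947 = 767
20–29: 560 × 0.961 = 538
30–39: 1130 × 0.933 = 1054
40–49: 280 × 0.963 = 270
50–59: 400 × 0.921 = 368
60–69: 640 × 0.906 = 580
Net migration: 0–9 − 70 → 386; 10–19 + 70 → 837; 20–29 − 20 → 518; 30–39 + 70 → 1124; 40–49 + 70 → 340; 50–59 + 70 → 438; 60–69 − 70 → 510
Population now: 0–9=386, 10–19=837, 20–29=518, 30–39=1124, 40–49=340, 50–59=438, 60–69=510
— Period 2 —
Births: 518 × 0.264 = 137  |  1124 × 0.222 = 250  |  340 × 0.24 = 82 — total 469
10–19: 386 × 0.947 = 366
20–29: 837 × 0.961 = 804
30–39: 518 × 0.933 = 483
40–49: 1124 × 0.963 = 1082
50–59: 340 × 0.921 = 313
60–69: 438 × 0.906 = 397
Net migration: 0–9 − 70 → 399; 10–19 + 70 → 436; 20–29 − 20 → 784; 30–39 + 70 → 553; 40–49 + 70 → 1152; 50–59 + 70 → 383; 60–69 − 70 → 327
Population now: 0–9=399, 10–19=436, 20–29=784, 30–39=553, 40–49=1152, 50–59=383, 60–69=327
— Period 3 —
Births: 784 × 0.264 = 207  |  553 × 0.222 = 123  |  1152 × 0.24 = 276 — total 606
10–19: 399 × 0.947 = 378
20–29: 436 × 0.961 = 419
30–39: 784 × 0.933 = 731
40–49: 553 × 0.963 = 533
50–59: 1152 × 0.921 = 1061
60–69: 383 × 0.906 = 347
Net migration: 0–9 − 70 → 536; 10–19 + 70 → 448; 20–29 − 20 → 399; 30–39 + 70 → 801; 40–49 + 70 → 603; 50–59 + 70 → 1131; 60–69 − 70 → 277
Population now: 0–9=536, 10–19=448, 20–29=399, 30–39=801, 40–49=603, 50–59=1131, 60–69=277
— Period 4 —
Births: 399 × 0.264 = 105  |  801 × 0.222 = 178  |  603 × 0.24 = 145 — total 428
10–19: 536 × 0.947 = 508
20–29: 448 × 0.961 = 431
30–39: 399 × 0.933 = 372
40–49: 801 × 0.963 = 771
50–59: 603 × 0.921 = 555
60–69: 1131 × 0.906 = 1025
Net migration: 0–9 − 70 → 358; 10–19 + 70 → 578; 20–29 − 20 → 411; 30–39 + 70 → 442; 40–49 + 70 → 841; 50–59 + 70 → 625; 60–69 − 70 → 955
Population now: 0–9=358, 10–19=578, 20–29=411, 30–39=442, 40–49=841, 50–59=625, 60–69=955
Total: 4180 → 4210; change = 30; percentage change = 0.7%

0.7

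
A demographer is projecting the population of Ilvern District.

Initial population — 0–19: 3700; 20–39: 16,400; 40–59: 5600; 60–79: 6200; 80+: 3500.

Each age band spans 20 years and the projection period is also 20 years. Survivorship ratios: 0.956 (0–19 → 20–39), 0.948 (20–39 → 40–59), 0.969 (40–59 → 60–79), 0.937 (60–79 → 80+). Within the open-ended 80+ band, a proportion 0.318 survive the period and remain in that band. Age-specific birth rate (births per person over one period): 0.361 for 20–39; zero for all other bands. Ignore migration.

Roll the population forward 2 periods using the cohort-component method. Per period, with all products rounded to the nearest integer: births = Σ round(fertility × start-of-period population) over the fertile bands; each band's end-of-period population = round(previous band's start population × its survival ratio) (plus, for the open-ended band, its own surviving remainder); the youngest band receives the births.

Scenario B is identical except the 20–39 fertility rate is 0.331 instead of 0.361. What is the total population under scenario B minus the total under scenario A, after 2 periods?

-577

Call the bands 1 to 5, youngest first.
Period 1.
Births: 16400 * 0.361 = 5920
Band 2: 3700 * 0.956 = 3537
Band 3: 16400 * 0.948 = 15547
Band 4: 5600 * 0.969 = 5426
Band 5: 6200 * 0.937 + 3500 * 0.318 = 5809 + 1113 = 6922
End of period: [5920, 3537, 15547, 5426, 6922]
Period 2.
Births: 3537 * 0.361 = 1277
Band 2: 5920 * 0.956 = 5660
Band 3: 3537 * 0.948 = 3353
Band 4: 15547 * 0.969 = 15065
Band 5: 5426 * 0.937 + 6922 * 0.318 = 5084 + 2201 = 7285
End of period: [1277, 5660, 3353, 15065, 7285]
Scenario A total after 2 periods: 32640
Scenario B projection —
Period 1.
Births: 16400 * 0.331 = 5428
Band 2: 3700 * 0.956 = 3537
Band 3: 16400 * 0.948 = 15547
Band 4: 5600 * 0.969 = 5426
Band 5: 6200 * 0.937 + 3500 * 0.318 = 5809 + 1113 = 6922
End of period: [5428, 3537, 15547, 5426, 6922]
Period 2.
Births: 3537 * 0.331 = 1171
Band 2: 5428 * 0.956 = 5189
Band 3: 3537 * 0.948 = 3353
Band 4: 15547 * 0.969 = 15065
Band 5: 5426 * 0.937 + 6922 * 0.318 = 5084 + 2201 = 7285
End of period: [1171, 5189, 3353, 15065, 7285]
Scenario B total after 2 periods: 32063
Difference B − A = 32063 − 32640 = -577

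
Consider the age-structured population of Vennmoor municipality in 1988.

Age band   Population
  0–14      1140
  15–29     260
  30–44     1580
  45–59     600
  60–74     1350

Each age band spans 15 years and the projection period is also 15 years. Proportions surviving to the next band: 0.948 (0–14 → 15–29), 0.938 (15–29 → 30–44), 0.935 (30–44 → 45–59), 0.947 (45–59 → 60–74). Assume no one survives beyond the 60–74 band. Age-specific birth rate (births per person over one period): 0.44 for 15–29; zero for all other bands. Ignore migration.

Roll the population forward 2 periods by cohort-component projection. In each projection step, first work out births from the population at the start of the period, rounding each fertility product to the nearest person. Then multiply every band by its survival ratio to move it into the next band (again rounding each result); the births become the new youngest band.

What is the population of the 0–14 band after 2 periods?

476

Let group 1 be 0–14 through group 5 = 60–74.
After projecting period 1:
Births: 260 × 0.44 = 114
Group 2: 1140 × 0.948 = 1081
Group 3: 260 × 0.938 = 244
Group 4: 1580 × 0.935 = 1477
Group 5: 600 × 0.947 = 568
End of period: [114, 1081, 244, 1477, 568]
After projecting period 2:
Births: 1081 × 0.44 = 476
Group 2: 114 × 0.948 = 108
Group 3: 1081 × 0.938 = 1014
Group 4: 244 × 0.935 = 228
Group 5: 1477 × 0.947 = 1399
End of period: [476, 108, 1014, 228, 1399]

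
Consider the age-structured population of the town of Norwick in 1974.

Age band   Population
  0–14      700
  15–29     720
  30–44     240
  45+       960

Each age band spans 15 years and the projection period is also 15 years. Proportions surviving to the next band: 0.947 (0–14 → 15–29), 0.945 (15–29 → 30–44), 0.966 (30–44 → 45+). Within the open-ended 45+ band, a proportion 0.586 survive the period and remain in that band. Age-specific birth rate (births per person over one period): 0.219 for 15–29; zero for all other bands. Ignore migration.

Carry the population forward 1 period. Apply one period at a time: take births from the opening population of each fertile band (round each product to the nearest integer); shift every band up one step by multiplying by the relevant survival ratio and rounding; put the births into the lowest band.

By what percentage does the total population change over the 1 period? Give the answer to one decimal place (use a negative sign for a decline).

-12.4

— Period 1 —
Births: 720 * 0.219 = 158
15–29: 700 * 0.947 = 663
30–44: 720 * 0.945 = 680
45+: 240 * 0.966 + 960 * 0.586 = 232 + 563 = 795
→ [158, 663, 680, 795]
Total: 2620 → 2296; change = -324; percentage change = -12.4%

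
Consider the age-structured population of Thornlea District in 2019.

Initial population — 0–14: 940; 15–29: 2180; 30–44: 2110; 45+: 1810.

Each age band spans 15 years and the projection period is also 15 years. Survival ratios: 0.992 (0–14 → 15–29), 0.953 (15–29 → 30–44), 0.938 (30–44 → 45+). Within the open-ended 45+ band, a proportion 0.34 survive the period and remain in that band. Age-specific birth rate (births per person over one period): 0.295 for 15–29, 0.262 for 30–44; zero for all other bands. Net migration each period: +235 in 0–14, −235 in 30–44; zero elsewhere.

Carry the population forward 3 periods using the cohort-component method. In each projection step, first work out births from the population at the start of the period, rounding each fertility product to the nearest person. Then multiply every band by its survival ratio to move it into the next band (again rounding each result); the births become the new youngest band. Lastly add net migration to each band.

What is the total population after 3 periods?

Numbering the groups 1..4 from youngest to oldest:
Period 1.
Births: 2180 × 0.295 = 643  |  2110 × 0.262 = 553 — total 1196
Group 2: 940 × 0.992 = 932
Group 3: 2180 × 0.953 = 2078
Group 4: 2110 × 0.938 + 1810 × 0.34 = 1979 + 615 = 2594
Net migration: Group 1 + 235 → 1431; Group 3 − 235 → 1843
Giving 1431 / 932 / 1843 / 2594.
Period 2.
Births: 932 × 0.295 = 275  |  1843 × 0.262 = 483 — total 758
Group 2: 1431 × 0.992 = 1420
Group 3: 932 × 0.953 = 888
Group 4: 1843 × 0.938 + 2594 × 0.34 = 1729 + 882 = 2611
Net migration: Group 1 + 235 → 993; Group 3 − 235 → 653
Giving 993 / 1420 / 653 / 2611.
Period 3.
Births: 1420 × 0.295 = 419  |  653 × 0.262 = 171 — total 590
Group 2: 993 × 0.992 = 985
Group 3: 1420 × 0.953 = 1353
Group 4: 653 × 0.938 + 2611 × 0.34 = 613 + 888 = 1501
Net migration: Group 1 + 235 → 825; Group 3 − 235 → 1118
Giving 825 / 985 / 1118 / 1501.
Total after period 3: 825 + 985 + 1118 + 1501 = 4429

4429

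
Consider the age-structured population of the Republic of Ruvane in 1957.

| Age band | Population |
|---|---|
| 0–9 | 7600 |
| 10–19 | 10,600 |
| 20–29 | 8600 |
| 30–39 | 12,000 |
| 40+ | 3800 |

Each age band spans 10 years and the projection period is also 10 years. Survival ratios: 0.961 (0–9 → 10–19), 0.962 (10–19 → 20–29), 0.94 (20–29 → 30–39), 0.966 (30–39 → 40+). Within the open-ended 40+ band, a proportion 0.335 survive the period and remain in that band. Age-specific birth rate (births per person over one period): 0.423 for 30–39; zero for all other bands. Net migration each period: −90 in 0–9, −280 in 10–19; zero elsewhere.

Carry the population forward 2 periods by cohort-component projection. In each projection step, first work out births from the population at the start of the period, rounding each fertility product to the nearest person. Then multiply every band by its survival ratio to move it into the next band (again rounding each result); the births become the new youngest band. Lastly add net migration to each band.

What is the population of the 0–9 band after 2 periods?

3330

Let group 1 be 0–9 through group 5 = 40+.
[period 1]
Births: 12000 × 0.423 = 5076
Group 2: 7600 × 0.961 = 7304
Group 3: 10600 × 0.962 = 10197
Group 4: 8600 × 0.94 = 8084
Group 5: 12000 × 0.966 + 3800 × 0.335 = 11592 + 1273 = 12865
Net migration: Group 1 − 90 → 4986; Group 2 − 280 → 7024
Population now: 0–9=4986, 10–19=7024, 20–29=10197, 30–39=8084, 40+=12865
[period 2]
Births: 8084 × 0.423 = 3420
Group 2: 4986 × 0.961 = 4792
Group 3: 7024 × 0.962 = 6757
Group 4: 10197 × 0.94 = 9585
Group 5: 8084 × 0.966 + 12865 × 0.335 = 7809 + 4310 = 12119
Net migration: Group 1 − 90 → 3330; Group 2 − 280 → 4512
Population now: 0–9=3330, 10–19=4512, 20–29=6757, 30–39=9585, 40+=12119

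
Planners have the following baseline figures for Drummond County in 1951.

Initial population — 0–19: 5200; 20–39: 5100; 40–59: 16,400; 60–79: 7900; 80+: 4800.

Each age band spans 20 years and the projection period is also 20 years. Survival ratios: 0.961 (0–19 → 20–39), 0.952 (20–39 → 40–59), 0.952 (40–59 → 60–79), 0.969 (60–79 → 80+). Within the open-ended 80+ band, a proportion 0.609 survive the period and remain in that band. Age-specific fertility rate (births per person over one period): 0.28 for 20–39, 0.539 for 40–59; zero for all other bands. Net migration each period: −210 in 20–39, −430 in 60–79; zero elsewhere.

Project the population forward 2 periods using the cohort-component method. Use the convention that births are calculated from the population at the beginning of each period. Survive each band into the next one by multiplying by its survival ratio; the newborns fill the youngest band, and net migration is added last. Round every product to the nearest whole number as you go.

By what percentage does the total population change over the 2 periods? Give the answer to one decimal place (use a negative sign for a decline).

10.5

— Period 1 —
Births: 5100 * 0.28 = 1428  |  16400 * 0.539 = 8840 → total 10268
20–39: 5200 * 0.961 = 4997
40–59: 5100 * 0.952 = 4855
60–79: 16400 * 0.952 = 15613
80+: 7900 * 0.969 + 4800 * 0.609 = 7655 + 2923 = 10578
Net migration: 20–39 − 210 → 4787; 60–79 − 430 → 15183
Population now: 0–19=10268, 20–39=4787, 40–59=4855, 60–79=15183, 80+=10578
— Period 2 —
Births: 4787 * 0.28 = 1340  |  4855 * 0.539 = 2617 → total 3957
20–39: 10268 * 0.961 = 9868
40–59: 4787 * 0.952 = 4557
60–79: 4855 * 0.952 = 4622
80+: 15183 * 0.969 + 10578 * 0.609 = 14712 + 6442 = 21154
Net migration: 20–39 − 210 → 9658; 60–79 − 430 → 4192
Population now: 0–19=3957, 20–39=9658, 40–59=4557, 60–79=4192, 80+=21154
Total: 39400 → 43518; change = 4118; percentage change = 10.5%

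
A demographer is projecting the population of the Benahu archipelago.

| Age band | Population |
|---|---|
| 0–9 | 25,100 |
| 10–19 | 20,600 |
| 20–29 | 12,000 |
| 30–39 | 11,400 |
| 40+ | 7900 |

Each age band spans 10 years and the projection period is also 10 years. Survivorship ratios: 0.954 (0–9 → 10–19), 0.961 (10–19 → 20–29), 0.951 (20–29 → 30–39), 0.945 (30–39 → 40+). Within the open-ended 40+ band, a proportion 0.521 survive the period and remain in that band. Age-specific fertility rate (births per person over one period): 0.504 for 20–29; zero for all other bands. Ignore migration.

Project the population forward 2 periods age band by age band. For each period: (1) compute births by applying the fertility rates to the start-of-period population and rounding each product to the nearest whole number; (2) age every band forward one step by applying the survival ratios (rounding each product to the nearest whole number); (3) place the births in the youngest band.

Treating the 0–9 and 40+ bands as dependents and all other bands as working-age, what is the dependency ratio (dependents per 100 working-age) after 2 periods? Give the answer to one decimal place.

Call the bands 1 to 5, youngest first.
After projecting period 1:
Births: 12000 × 0.504 = 6048
Band 2: 25100 × 0.954 = 23945
Band 3: 20600 × 0.961 = 19797
Band 4: 12000 × 0.951 = 11412
Band 5: 11400 × 0.945 + 7900 × 0.521 = 10773 + 4116 = 14889
End of period: [6048, 23945, 19797, 11412, 14889]
After projecting period 2:
Births: 19797 × 0.504 = 9978
Band 2: 6048 × 0.954 = 5770
Band 3: 23945 × 0.961 = 23011
Band 4: 19797 × 0.951 = 18827
Band 5: 11412 × 0.945 + 14889 × 0.521 = 10784 + 7757 = 18541
End of period: [9978, 5770, 23011, 18827, 18541]
Dependents (band 0–9 + band 40+) = 9978 + 18541 = 28519; working-age = 47608; ratio = 28519/47608 × 100 = 59.9

59.9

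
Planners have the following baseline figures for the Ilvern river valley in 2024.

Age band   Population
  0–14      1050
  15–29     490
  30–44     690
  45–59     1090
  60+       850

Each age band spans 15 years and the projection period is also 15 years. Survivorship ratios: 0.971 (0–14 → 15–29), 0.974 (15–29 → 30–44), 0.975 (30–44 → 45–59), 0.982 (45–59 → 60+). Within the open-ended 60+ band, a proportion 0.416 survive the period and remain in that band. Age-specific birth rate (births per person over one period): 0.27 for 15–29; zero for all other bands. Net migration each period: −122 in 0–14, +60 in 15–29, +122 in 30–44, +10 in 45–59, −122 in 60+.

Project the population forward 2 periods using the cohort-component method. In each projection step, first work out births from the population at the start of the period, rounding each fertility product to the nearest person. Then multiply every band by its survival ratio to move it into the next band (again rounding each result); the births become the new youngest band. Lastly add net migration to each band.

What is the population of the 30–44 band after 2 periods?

1174

Let group 1 be 0–14 through group 5 = 60+.
After projecting period 1:
Births: 490 × 0.27 = 132
Group 2: 1050 × 0.971 = 1020
Group 3: 490 × 0.974 = 477
Group 4: 690 × 0.975 = 673
Group 5: 1090 × 0.982 + 850 × 0.416 = 1070 + 354 = 1424
Net migration: Group 1 − 122 → 10; Group 2 + 60 → 1080; Group 3 + 122 → 599; Group 4 + 10 → 683; Group 5 − 122 → 1302
Giving 10 / 1080 / 599 / 683 / 1302.
After projecting period 2:
Births: 1080 × 0.27 = 292
Group 2: 10 × 0.971 = 10
Group 3: 1080 × 0.974 = 1052
Group 4: 599 × 0.975 = 584
Group 5: 683 × 0.982 + 1302 × 0.416 = 671 + 542 = 1213
Net migration: Group 1 − 122 → 170; Group 2 + 60 → 70; Group 3 + 122 → 1174; Group 4 + 10 → 594; Group 5 − 122 → 1091
Giving 170 / 70 / 1174 / 594 / 1091.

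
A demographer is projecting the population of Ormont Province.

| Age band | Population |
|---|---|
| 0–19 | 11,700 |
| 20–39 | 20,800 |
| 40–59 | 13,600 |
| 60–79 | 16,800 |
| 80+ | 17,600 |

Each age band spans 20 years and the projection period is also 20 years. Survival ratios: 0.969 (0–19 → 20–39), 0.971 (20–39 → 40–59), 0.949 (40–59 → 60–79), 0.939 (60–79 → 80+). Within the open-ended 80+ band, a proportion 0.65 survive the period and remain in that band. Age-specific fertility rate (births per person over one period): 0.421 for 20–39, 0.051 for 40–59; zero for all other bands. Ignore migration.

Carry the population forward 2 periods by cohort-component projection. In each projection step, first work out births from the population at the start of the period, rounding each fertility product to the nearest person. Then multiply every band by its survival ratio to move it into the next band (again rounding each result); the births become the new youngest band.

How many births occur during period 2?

5803

— Period 1 —
Births: 20800 × 0.421 = 8757 ; 13600 × 0.051 = 694 → total 9451
20–39: 11700 × 0.969 = 11337
40–59: 20800 × 0.971 = 20197
60–79: 13600 × 0.949 = 12906
80+: 16800 × 0.939 + 17600 × 0.65 = 15775 + 11440 = 27215
End of period: [9451, 11337, 20197, 12906, 27215]
— Period 2 —
Births: 11337 × 0.421 = 4773 ; 20197 × 0.051 = 1030 → total 5803
20–39: 9451 × 0.969 = 9158
40–59: 11337 × 0.971 = 11008
60–79: 20197 × 0.949 = 19167
80+: 12906 × 0.939 + 27215 × 0.65 = 12119 + 17690 = 29809
End of period: [5803, 9158, 11008, 19167, 29809]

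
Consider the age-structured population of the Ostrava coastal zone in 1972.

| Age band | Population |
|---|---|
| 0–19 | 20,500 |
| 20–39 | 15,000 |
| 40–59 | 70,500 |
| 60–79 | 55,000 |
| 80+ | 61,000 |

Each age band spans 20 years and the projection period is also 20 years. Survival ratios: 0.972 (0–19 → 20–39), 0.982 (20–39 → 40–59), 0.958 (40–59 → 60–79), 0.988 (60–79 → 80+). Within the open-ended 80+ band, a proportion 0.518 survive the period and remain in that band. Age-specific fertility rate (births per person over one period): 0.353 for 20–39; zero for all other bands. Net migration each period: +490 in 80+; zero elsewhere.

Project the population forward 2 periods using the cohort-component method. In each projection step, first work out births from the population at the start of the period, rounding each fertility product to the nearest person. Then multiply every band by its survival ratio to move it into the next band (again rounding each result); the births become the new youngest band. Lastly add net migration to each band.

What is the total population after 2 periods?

157848

[period 1]
Births: 15000 × 0.353 = 5295
20–39: 20500 × 0.972 = 19926
40–59: 15000 × 0.982 = 14730
60–79: 70500 × 0.958 = 67539
80+: 55000 × 0.988 + 61000 × 0.518 = 54340 + 31598 = 85938
Net migration: 80+ + 490 → 86428
Giving 5295 / 19926 / 14730 / 67539 / 86428.
[period 2]
Births: 19926 × 0.353 = 7034
20–39: 5295 × 0.972 = 5147
40–59: 19926 × 0.982 = 19567
60–79: 14730 × 0.958 = 14111
80+: 67539 × 0.988 + 86428 × 0.518 = 66729 + 44770 = 111499
Net migration: 80+ + 490 → 111989
Giving 7034 / 5147 / 19567 / 14111 / 111989.
Total after period 2: 7034 + 5147 + 19567 + 14111 + 111989 = 157848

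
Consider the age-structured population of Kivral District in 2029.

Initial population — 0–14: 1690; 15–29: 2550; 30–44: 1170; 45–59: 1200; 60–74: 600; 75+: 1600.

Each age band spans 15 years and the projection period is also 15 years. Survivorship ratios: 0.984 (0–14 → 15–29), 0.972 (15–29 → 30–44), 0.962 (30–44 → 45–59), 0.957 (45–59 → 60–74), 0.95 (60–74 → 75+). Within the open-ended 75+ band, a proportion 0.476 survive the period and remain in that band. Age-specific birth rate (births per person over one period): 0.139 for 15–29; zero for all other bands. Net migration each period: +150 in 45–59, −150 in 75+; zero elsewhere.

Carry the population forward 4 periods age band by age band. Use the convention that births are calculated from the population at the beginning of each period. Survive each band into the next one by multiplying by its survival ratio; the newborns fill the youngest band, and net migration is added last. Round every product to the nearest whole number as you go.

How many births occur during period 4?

32

[period 1]
Births: 2550 × 0.139 = 354
15–29: 1690 × 0.984 = 1663
30–44: 2550 × 0.972 = 2479
45–59: 1170 × 0.962 = 1126
60–74: 1200 × 0.957 = 1148
75+: 600 × 0.95 + 1600 × 0.476 = 570 + 762 = 1332
Net migration: 45–59 + 150 → 1276; 75+ − 150 → 1182
Giving 354 / 1663 / 2479 / 1276 / 1148 / 1182.
[period 2]
Births: 1663 × 0.139 = 231
15–29: 354 × 0.984 = 348
30–44: 1663 × 0.972 = 1616
45–59: 2479 × 0.962 = 2385
60–74: 1276 × 0.957 = 1221
75+: 1148 × 0.95 + 1182 × 0.476 = 1091 + 563 = 1654
Net migration: 45–59 + 150 → 2535; 75+ − 150 → 1504
Giving 231 / 348 / 1616 / 2535 / 1221 / 1504.
[period 3]
Births: 348 × 0.139 = 48
15–29: 231 × 0.984 = 227
30–44: 348 × 0.972 = 338
45–59: 1616 × 0.962 = 1555
60–74: 2535 × 0.957 = 2426
75+: 1221 × 0.95 + 1504 × 0.476 = 1160 + 716 = 1876
Net migration: 45–59 + 150 → 1705; 75+ − 150 → 1726
Giving 48 / 227 / 338 / 1705 / 2426 / 1726.
[period 4]
Births: 227 × 0.139 = 32
15–29: 48 × 0.984 = 47
30–44: 227 × 0.972 = 221
45–59: 338 × 0.962 = 325
60–74: 1705 × 0.957 = 1632
75+: 2426 × 0.95 + 1726 × 0.476 = 2305 + 822 = 3127
Net migration: 45–59 + 150 → 475; 75+ − 150 → 2977
Giving 32 / 47 / 221 / 475 / 1632 / 2977.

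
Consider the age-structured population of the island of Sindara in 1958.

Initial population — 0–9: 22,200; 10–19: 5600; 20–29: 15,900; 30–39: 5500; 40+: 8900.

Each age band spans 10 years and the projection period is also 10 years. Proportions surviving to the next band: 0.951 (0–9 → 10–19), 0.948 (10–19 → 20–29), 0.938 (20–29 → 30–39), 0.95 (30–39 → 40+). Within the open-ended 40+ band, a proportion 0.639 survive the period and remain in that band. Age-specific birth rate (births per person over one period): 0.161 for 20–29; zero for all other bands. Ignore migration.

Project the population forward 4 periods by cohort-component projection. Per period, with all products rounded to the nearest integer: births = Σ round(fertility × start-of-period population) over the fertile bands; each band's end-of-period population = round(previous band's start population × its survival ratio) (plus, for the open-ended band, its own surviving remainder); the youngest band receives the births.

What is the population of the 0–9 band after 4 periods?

372

After projecting period 1:
Births: 15900 * 0.161 = 2560
10–19: 22200 * 0.951 = 21112
20–29: 5600 * 0.948 = 5309
30–39: 15900 * 0.938 = 14914
40+: 5500 * 0.95 + 8900 * 0.639 = 5225 + 5687 = 10912
Giving 2560 / 21112 / 5309 / 14914 / 10912.
After projecting period 2:
Births: 5309 * 0.161 = 855
10–19: 2560 * 0.951 = 2435
20–29: 21112 * 0.948 = 20014
30–39: 5309 * 0.938 = 4980
40+: 14914 * 0.95 + 10912 * 0.639 = 14168 + 6973 = 21141
Giving 855 / 2435 / 20014 / 4980 / 21141.
After projecting period 3:
Births: 20014 * 0.161 = 3222
10–19: 855 * 0.951 = 813
20–29: 2435 * 0.948 = 2308
30–39: 20014 * 0.938 = 18773
40+: 4980 * 0.95 + 21141 * 0.639 = 4731 + 13509 = 18240
Giving 3222 / 813 / 2308 / 18773 / 18240.
After projecting period 4:
Births: 2308 * 0.161 = 372
10–19: 3222 * 0.951 = 3064
20–29: 813 * 0.948 = 771
30–39: 2308 * 0.938 = 2165
40+: 18773 * 0.95 + 18240 * 0.639 = 17834 + 11655 = 29489
Giving 372 / 3064 / 771 / 2165 / 29489.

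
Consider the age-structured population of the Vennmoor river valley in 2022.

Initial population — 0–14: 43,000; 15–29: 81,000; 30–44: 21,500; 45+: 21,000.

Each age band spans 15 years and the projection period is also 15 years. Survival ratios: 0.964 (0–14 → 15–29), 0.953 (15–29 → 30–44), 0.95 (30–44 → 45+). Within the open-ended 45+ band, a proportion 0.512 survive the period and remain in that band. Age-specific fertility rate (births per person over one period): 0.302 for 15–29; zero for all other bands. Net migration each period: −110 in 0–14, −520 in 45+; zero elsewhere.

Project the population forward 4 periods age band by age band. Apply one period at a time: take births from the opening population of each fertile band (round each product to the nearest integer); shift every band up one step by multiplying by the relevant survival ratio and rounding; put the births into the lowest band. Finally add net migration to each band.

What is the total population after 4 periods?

84515

Let band 1 be 0–14 through band 4 = 45+.
[period 1]
Births: 81000 × 0.302 = 24462
Band 2: 43000 × 0.964 = 41452
Band 3: 81000 × 0.953 = 77193
Band 4: 21500 × 0.95 + 21000 × 0.512 = 20425 + 10752 = 31177
Net migration: Band 1 − 110 → 24352; Band 4 − 520 → 30657
End of period: [24352, 41452, 77193, 30657]
[period 2]
Births: 41452 × 0.302 = 12519
Band 2: 24352 × 0.964 = 23475
Band 3: 41452 × 0.953 = 39504
Band 4: 77193 × 0.95 + 30657 × 0.512 = 73333 + 15696 = 89029
Net migration: Band 1 − 110 → 12409; Band 4 − 520 → 88509
End of period: [12409, 23475, 39504, 88509]
[period 3]
Births: 23475 × 0.302 = 7089
Band 2: 12409 × 0.964 = 11962
Band 3: 23475 × 0.953 = 22372
Band 4: 39504 × 0.95 + 88509 × 0.512 = 37529 + 45317 = 82846
Net migration: Band 1 − 110 → 6979; Band 4 − 520 → 82326
End of period: [6979, 11962, 22372, 82326]
[period 4]
Births: 11962 × 0.302 = 3613
Band 2: 6979 × 0.964 = 6728
Band 3: 11962 × 0.953 = 11400
Band 4: 22372 × 0.95 + 82326 × 0.512 = 21253 + 42151 = 63404
Net migration: Band 1 − 110 → 3503; Band 4 − 520 → 62884
End of period: [3503, 6728, 11400, 62884]
Total after period 4: 3503 + 6728 + 11400 + 62884 = 84515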